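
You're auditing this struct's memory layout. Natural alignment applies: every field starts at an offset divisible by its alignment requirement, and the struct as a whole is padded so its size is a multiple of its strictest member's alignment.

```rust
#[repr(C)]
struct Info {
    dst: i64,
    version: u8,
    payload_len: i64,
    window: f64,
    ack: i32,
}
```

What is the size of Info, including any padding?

dst at 0 (size 8, align 8) → ends 8
version at 8 (size 1, align 1) → ends 9
pad 7 to align 8 for payload_len
payload_len at 16 (size 8, align 8) → ends 24
window at 24 (size 8, align 8) → ends 32
ack at 32 (size 4, align 4) → ends 36
tail pad 4 to reach multiple of 8
total 40 bytes, alignment 8

40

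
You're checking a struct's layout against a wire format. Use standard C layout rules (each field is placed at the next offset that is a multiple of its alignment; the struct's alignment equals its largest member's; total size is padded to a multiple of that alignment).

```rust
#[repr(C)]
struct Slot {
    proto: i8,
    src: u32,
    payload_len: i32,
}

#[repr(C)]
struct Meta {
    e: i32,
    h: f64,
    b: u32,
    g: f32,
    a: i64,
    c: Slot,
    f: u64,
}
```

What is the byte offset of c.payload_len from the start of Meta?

40

Slot: 0..1  proto  (1B, 1-aligned); 1..4  -- padding (3B); 4..8  src  (4B, 4-aligned); 8..12  payload_len  (4B, 4-aligned); sizeof = 12, alignof = 4
0..4  e  (4B, 4-aligned)
4..8  -- padding (4B)
8..16  h  (8B, 8-aligned)
16..20  b  (4B, 4-aligned)
20..24  g  (4B, 4-aligned)
24..32  a  (8B, 8-aligned)
32..44  c  (12B, 4-aligned)
within Slot: payload_len at 8
32 + 8 = 40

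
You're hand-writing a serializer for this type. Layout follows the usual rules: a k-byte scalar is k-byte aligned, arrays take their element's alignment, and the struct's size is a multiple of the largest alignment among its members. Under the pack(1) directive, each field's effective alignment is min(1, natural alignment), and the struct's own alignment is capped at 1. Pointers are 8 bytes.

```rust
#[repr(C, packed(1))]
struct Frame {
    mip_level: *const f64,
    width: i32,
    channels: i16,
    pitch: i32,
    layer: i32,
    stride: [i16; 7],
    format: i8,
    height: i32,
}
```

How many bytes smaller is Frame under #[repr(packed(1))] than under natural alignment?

7

natural layout:
  mip_level at 0 (size 8, align 8) → ends 8
  width at 8 (size 4, align 4) → ends 12
  channels at 12 (size 2, align 2) → ends 14
  pad 2 to align 4 for pitch
  pitch at 16 (size 4, align 4) → ends 20
  layer at 20 (size 4, align 4) → ends 24
  stride at 24 (size 14, align 2) → ends 38
  format at 38 (size 1, align 1) → ends 39
  pad 1 to align 4 for height
  height at 40 (size 4, align 4) → ends 44
  tail pad 4 to reach multiple of 8
  total 48 bytes, alignment 8
packed(1) layout:
  mip_level at 0 (size 8, align 1) → ends 8
  width at 8 (size 4, align 1) → ends 12
  channels at 12 (size 2, align 1) → ends 14
  pitch at 14 (size 4, align 1) → ends 18
  layer at 18 (size 4, align 1) → ends 22
  stride at 22 (size 14, align 1) → ends 36
  format at 36 (size 1, align 1) → ends 37
  height at 37 (size 4, align 1) → ends 41
  total 41 bytes, alignment 1
48 − 41 = 7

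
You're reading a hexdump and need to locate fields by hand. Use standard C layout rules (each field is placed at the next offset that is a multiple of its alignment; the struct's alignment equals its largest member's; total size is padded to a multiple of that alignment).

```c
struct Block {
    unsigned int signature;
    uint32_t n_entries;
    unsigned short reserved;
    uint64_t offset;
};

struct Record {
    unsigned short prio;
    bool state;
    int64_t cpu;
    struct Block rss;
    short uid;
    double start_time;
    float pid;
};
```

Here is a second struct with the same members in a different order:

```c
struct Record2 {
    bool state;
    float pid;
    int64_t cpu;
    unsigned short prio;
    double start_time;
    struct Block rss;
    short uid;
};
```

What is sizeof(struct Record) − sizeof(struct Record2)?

Block: 0..4  signature  (4B, 4-aligned); 4..8  n_entries  (4B, 4-aligned); 8..10  reserved  (2B, 2-aligned); 10..16  -- padding (6B); 16..24  offset  (8B, 8-aligned); sizeof = 24, alignof = 8
0..2  prio  (2B, 2-aligned)
2..3  state  (1B, 1-aligned)
3..8  -- padding (5B)
8..16  cpu  (8B, 8-aligned)
16..40  rss  (24B, 8-aligned)
40..42  uid  (2B, 2-aligned)
42..48  -- padding (6B)
48..56  start_time  (8B, 8-aligned)
56..60  pid  (4B, 4-aligned)
60..64  -- tail padding (4B)
sizeof = 64, alignof = 8
— Record2 —
0..1  state  (1B, 1-aligned)
1..4  -- padding (3B)
4..8  pid  (4B, 4-aligned)
8..16  cpu  (8B, 8-aligned)
16..18  prio  (2B, 2-aligned)
18..24  -- padding (6B)
24..32  start_time  (8B, 8-aligned)
32..56  rss  (24B, 8-aligned)
56..58  uid  (2B, 2-aligned)
58..64  -- tail padding (6B)
sizeof = 64, alignof = 8
64 − 64 = 0

0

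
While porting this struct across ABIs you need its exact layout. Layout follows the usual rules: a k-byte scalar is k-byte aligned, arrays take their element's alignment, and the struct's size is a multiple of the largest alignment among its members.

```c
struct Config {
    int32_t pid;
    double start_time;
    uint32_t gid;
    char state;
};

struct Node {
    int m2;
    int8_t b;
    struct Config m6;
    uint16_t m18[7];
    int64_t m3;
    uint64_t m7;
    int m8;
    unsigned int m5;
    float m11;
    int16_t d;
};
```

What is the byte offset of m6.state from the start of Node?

Config: 0..4  pid  (4B, 4-aligned); 4..8  -- padding (4B); 8..16  start_time  (8B, 8-aligned); 16..20  gid  (4B, 4-aligned); 20..21  state  (1B, 1-aligned); 21..24  -- tail padding (3B); sizeof = 24, alignof = 8
0..4  m2  (4B, 4-aligned)
4..5  b  (1B, 1-aligned)
5..8  -- padding (3B)
8..32  m6  (24B, 8-aligned)
within Config: state at 20
8 + 20 = 28

28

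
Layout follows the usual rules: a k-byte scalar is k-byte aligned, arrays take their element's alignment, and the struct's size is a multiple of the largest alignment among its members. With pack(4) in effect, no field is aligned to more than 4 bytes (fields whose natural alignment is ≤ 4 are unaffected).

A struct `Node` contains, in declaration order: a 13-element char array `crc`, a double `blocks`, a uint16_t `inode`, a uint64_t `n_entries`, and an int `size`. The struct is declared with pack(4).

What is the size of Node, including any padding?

0..13  crc  (13B, 1-aligned)
13..16  -- padding (3B)
16..24  blocks  (8B, 4-aligned)
24..26  inode  (2B, 2-aligned)
26..28  -- padding (2B)
28..36  n_entries  (8B, 4-aligned)
36..40  size  (4B, 4-aligned)
sizeof = 40, alignof = 4

40 bytes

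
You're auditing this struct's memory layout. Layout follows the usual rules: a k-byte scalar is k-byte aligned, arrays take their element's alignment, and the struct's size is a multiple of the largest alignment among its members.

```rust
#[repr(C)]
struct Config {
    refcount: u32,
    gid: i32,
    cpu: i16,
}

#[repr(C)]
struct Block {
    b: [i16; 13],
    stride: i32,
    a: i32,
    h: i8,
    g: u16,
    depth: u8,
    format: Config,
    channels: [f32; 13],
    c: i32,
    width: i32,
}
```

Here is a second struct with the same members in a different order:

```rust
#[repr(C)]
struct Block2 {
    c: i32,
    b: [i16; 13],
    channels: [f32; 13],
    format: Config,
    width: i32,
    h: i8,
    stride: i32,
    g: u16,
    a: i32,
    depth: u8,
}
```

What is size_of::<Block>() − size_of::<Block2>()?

Config: 0..4  refcount  (4B, 4-aligned); 4..8  gid  (4B, 4-aligned); 8..10  cpu  (2B, 2-aligned); 10..12  -- tail padding (2B); sizeof = 12, alignof = 4
0..26  b  (26B, 2-aligned)
26..28  -- padding (2B)
28..32  stride  (4B, 4-aligned)
32..36  a  (4B, 4-aligned)
36..37  h  (1B, 1-aligned)
37..38  -- padding (1B)
38..40  g  (2B, 2-aligned)
40..41  depth  (1B, 1-aligned)
41..44  -- padding (3B)
44..56  format  (12B, 4-aligned)
56..108  channels  (52B, 4-aligned)
108..112  c  (4B, 4-aligned)
112..116  width  (4B, 4-aligned)
sizeof = 116, alignof = 4
— Block2 —
0..4  c  (4B, 4-aligned)
4..30  b  (26B, 2-aligned)
30..32  -- padding (2B)
32..84  channels  (52B, 4-aligned)
84..96  format  (12B, 4-aligned)
96..100  width  (4B, 4-aligned)
100..101  h  (1B, 1-aligned)
101..104  -- padding (3B)
104..108  stride  (4B, 4-aligned)
108..110  g  (2B, 2-aligned)
110..112  -- padding (2B)
112..116  a  (4B, 4-aligned)
116..117  depth  (1B, 1-aligned)
117..120  -- tail padding (3B)
sizeof = 120, alignof = 4
116 − 120 = -4

-4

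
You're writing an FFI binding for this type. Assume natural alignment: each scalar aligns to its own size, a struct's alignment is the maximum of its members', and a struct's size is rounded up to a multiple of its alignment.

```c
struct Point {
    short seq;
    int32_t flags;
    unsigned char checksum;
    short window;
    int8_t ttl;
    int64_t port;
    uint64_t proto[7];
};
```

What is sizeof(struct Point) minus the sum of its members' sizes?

0..2  seq  (2B, 2-aligned)
2..4  -- padding (2B)
4..8  flags  (4B, 4-aligned)
8..9  checksum  (1B, 1-aligned)
9..10  -- padding (1B)
10..12  window  (2B, 2-aligned)
12..13  ttl  (1B, 1-aligned)
13..16  -- padding (3B)
16..24  port  (8B, 8-aligned)
24..80  proto  (56B, 8-aligned)
sizeof = 80, alignof = 8
data bytes 74, size 80 → padding 6

6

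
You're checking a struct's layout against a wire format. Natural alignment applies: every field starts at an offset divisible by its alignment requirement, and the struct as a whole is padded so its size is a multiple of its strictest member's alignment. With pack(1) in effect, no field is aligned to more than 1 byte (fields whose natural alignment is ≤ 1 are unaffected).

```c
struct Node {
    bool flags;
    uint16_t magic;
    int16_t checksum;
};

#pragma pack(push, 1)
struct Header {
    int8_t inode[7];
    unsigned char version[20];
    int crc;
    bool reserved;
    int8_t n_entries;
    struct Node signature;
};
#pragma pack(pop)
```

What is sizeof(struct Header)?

Node: @0: flags [1B, align 1] → 1; +1 pad (align 2); @2: magic [2B, align 2] → 4; @4: checksum [2B, align 2] → 6; size 6, align 2
@0: inode [7B, align 1] → 7
@7: version [20B, align 1] → 27
@27: crc [4B, align 1] → 31
@31: reserved [1B, align 1] → 32
@32: n_entries [1B, align 1] → 33
@33: signature [6B, align 1] → 39
size 39, align 1

39 bytes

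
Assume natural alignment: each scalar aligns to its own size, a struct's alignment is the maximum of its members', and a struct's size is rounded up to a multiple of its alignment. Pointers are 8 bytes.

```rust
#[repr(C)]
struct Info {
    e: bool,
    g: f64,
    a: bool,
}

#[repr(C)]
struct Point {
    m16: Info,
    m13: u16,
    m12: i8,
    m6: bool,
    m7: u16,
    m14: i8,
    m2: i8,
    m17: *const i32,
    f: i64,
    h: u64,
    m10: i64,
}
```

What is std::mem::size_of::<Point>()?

Info: 0..1  e  (1B, 1-aligned); 1..8  -- padding (7B); 8..16  g  (8B, 8-aligned); 16..17  a  (1B, 1-aligned); 17..24  -- tail padding (7B); sizeof = 24, alignof = 8
0..24  m16  (24B, 8-aligned)
24..26  m13  (2B, 2-aligned)
26..27  m12  (1B, 1-aligned)
27..28  m6  (1B, 1-aligned)
28..30  m7  (2B, 2-aligned)
30..31  m14  (1B, 1-aligned)
31..32  m2  (1B, 1-aligned)
32..40  m17  (8B, 8-aligned)
40..48  f  (8B, 8-aligned)
48..56  h  (8B, 8-aligned)
56..64  m10  (8B, 8-aligned)
sizeof = 64, alignof = 8

64 bytes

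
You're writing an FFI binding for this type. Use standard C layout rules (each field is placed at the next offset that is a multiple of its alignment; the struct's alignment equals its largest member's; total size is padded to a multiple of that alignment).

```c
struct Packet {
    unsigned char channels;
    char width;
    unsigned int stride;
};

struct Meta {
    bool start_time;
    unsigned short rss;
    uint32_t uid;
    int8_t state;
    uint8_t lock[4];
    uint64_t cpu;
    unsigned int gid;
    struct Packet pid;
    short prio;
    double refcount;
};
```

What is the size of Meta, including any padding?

Packet: channels at 0 (size 1, align 1) → ends 1; width at 1 (size 1, align 1) → ends 2; pad 2 to align 4 for stride; stride at 4 (size 4, align 4) → ends 8; total 8 bytes, alignment 4
start_time at 0 (size 1, align 1) → ends 1
pad 1 to align 2 for rss
rss at 2 (size 2, align 2) → ends 4
uid at 4 (size 4, align 4) → ends 8
state at 8 (size 1, align 1) → ends 9
lock at 9 (size 4, align 1) → ends 13
pad 3 to align 8 for cpu
cpu at 16 (size 8, align 8) → ends 24
gid at 24 (size 4, align 4) → ends 28
pid at 28 (size 8, align 4) → ends 36
prio at 36 (size 2, align 2) → ends 38
pad 2 to align 8 for refcount
refcount at 40 (size 8, align 8) → ends 48
total 48 bytes, alignment 8

48 bytes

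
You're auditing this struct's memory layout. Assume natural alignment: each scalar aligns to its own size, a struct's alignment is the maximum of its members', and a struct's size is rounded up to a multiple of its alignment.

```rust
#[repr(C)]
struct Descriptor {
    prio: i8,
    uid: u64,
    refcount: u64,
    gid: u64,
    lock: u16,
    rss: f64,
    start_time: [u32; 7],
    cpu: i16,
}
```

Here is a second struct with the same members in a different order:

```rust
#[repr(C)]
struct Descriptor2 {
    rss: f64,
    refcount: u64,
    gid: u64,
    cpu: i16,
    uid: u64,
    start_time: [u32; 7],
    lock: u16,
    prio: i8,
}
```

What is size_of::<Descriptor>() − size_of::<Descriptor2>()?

8

@0: prio [1B, align 1] → 1
+7 pad (align 8)
@8: uid [8B, align 8] → 16
@16: refcount [8B, align 8] → 24
@24: gid [8B, align 8] → 32
@32: lock [2B, align 2] → 34
+6 pad (align 8)
@40: rss [8B, align 8] → 48
@48: start_time [28B, align 4] → 76
@76: cpu [2B, align 2] → 78
+2 tail pad (align 8)
size 80, align 8
— Descriptor2 —
@0: rss [8B, align 8] → 8
@8: refcount [8B, align 8] → 16
@16: gid [8B, align 8] → 24
@24: cpu [2B, align 2] → 26
+6 pad (align 8)
@32: uid [8B, align 8] → 40
@40: start_time [28B, align 4] → 68
@68: lock [2B, align 2] → 70
@70: prio [1B, align 1] → 71
+1 tail pad (align 8)
size 72, align 8
80 − 72 = 8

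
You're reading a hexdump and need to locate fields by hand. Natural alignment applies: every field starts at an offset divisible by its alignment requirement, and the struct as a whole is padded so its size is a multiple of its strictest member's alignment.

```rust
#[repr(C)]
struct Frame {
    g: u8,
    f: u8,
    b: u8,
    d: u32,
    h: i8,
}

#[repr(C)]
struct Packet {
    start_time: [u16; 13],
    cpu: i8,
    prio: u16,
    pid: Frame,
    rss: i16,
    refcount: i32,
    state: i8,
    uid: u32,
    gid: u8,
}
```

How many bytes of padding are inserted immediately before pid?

Frame: 0..1  g  (1B, 1-aligned); 1..2  f  (1B, 1-aligned); 2..3  b  (1B, 1-aligned); 3..4  -- padding (1B); 4..8  d  (4B, 4-aligned); 8..9  h  (1B, 1-aligned); 9..12  -- tail padding (3B); sizeof = 12, alignof = 4
0..26  start_time  (26B, 2-aligned)
26..27  cpu  (1B, 1-aligned)
27..28  -- padding (1B)
28..30  prio  (2B, 2-aligned)
30..32  -- padding (2B)
32..44  pid  (12B, 4-aligned)

2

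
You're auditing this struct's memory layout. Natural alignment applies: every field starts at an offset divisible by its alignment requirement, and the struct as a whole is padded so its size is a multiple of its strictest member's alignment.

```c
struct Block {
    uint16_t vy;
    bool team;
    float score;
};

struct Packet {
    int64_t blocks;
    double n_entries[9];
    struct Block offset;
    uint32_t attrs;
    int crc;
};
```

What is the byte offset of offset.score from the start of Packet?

Block: vy at 0 (size 2, align 2) → ends 2; team at 2 (size 1, align 1) → ends 3; pad 1 to align 4 for score; score at 4 (size 4, align 4) → ends 8; total 8 bytes, alignment 4
blocks at 0 (size 8, align 8) → ends 8
n_entries at 8 (size 72, align 8) → ends 80
offset at 80 (size 8, align 4) → ends 88
within Block: score at 4
80 + 4 = 84

84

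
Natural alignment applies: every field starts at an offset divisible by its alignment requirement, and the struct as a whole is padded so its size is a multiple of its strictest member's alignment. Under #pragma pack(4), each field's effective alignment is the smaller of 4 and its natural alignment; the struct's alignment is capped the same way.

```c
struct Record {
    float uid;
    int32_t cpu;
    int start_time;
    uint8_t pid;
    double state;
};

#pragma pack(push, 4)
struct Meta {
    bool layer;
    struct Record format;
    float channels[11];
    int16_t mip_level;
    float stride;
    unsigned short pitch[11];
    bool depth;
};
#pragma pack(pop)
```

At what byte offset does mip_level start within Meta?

Record: uid at 0 (size 4, align 4) → ends 4; cpu at 4 (size 4, align 4) → ends 8; start_time at 8 (size 4, align 4) → ends 12; pid at 12 (size 1, align 1) → ends 13; pad 3 to align 8 for state; state at 16 (size 8, align 8) → ends 24; total 24 bytes, alignment 8
layer at 0 (size 1, align 1) → ends 1
pad 3 to align 4 for format
format at 4 (size 24, align 4) → ends 28
channels at 28 (size 44, align 4) → ends 72
mip_level at 72 (size 2, align 2) → ends 74

72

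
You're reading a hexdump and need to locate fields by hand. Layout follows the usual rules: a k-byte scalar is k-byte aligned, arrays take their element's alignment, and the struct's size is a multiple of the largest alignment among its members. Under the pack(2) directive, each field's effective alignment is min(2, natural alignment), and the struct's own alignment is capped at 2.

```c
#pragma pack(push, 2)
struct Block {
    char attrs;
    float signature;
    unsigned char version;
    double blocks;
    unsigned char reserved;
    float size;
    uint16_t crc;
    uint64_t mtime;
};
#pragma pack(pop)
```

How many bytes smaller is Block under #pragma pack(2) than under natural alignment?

16

natural layout:
  0..1  attrs  (1B, 1-aligned)
  1..4  -- padding (3B)
  4..8  signature  (4B, 4-aligned)
  8..9  version  (1B, 1-aligned)
  9..16  -- padding (7B)
  16..24  blocks  (8B, 8-aligned)
  24..25  reserved  (1B, 1-aligned)
  25..28  -- padding (3B)
  28..32  size  (4B, 4-aligned)
  32..34  crc  (2B, 2-aligned)
  34..40  -- padding (6B)
  40..48  mtime  (8B, 8-aligned)
  sizeof = 48, alignof = 8
packed(2) layout:
  0..1  attrs  (1B, 1-aligned)
  1..2  -- padding (1B)
  2..6  signature  (4B, 2-aligned)
  6..7  version  (1B, 1-aligned)
  7..8  -- padding (1B)
  8..16  blocks  (8B, 2-aligned)
  16..17  reserved  (1B, 1-aligned)
  17..18  -- padding (1B)
  18..22  size  (4B, 2-aligned)
  22..24  crc  (2B, 2-aligned)
  24..32  mtime  (8B, 2-aligned)
  sizeof = 32, alignof = 2
48 − 32 = 16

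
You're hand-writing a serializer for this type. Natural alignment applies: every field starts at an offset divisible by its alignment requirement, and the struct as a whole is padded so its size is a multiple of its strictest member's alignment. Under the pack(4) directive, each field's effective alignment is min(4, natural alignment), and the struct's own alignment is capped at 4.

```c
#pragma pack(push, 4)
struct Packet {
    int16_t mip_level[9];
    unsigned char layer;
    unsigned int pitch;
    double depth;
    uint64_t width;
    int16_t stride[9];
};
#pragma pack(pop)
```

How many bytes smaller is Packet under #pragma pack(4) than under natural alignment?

natural layout:
  @0: mip_level [18B, align 2] → 18
  @18: layer [1B, align 1] → 19
  +1 pad (align 4)
  @20: pitch [4B, align 4] → 24
  @24: depth [8B, align 8] → 32
  @32: width [8B, align 8] → 40
  @40: stride [18B, align 2] → 58
  +6 tail pad (align 8)
  size 64, align 8
packed(4) layout:
  @0: mip_level [18B, align 2] → 18
  @18: layer [1B, align 1] → 19
  +1 pad (align 4)
  @20: pitch [4B, align 4] → 24
  @24: depth [8B, align 4] → 32
  @32: width [8B, align 4] → 40
  @40: stride [18B, align 2] → 58
  +2 tail pad (align 4)
  size 60, align 4
64 − 60 = 4

4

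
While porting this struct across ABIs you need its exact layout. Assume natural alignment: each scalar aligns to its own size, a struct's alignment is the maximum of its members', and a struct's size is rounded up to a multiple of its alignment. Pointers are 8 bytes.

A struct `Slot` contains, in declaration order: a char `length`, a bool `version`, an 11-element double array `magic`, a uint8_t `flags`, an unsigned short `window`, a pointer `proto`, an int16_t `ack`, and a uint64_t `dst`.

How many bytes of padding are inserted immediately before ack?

@0: length [1B, align 1] → 1
@1: version [1B, align 1] → 2
+6 pad (align 8)
@8: magic [88B, align 8] → 96
@96: flags [1B, align 1] → 97
+1 pad (align 2)
@98: window [2B, align 2] → 100
+4 pad (align 8)
@104: proto [8B, align 8] → 112
@112: ack [2B, align 2] → 114

0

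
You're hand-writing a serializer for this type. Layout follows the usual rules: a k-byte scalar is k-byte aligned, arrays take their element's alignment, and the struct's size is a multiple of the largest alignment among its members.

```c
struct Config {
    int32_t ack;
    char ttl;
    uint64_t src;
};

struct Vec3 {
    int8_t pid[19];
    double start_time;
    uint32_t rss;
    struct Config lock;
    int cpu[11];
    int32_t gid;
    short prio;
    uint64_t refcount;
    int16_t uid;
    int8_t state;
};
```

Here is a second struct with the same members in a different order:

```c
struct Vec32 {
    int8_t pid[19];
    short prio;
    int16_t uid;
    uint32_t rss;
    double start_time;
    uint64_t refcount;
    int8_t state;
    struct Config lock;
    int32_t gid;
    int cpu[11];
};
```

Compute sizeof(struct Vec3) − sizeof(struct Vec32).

Config: ack at 0 (size 4, align 4) → ends 4; ttl at 4 (size 1, align 1) → ends 5; pad 3 to align 8 for src; src at 8 (size 8, align 8) → ends 16; total 16 bytes, alignment 8
pid at 0 (size 19, align 1) → ends 19
pad 5 to align 8 for start_time
start_time at 24 (size 8, align 8) → ends 32
rss at 32 (size 4, align 4) → ends 36
pad 4 to align 8 for lock
lock at 40 (size 16, align 8) → ends 56
cpu at 56 (size 44, align 4) → ends 100
gid at 100 (size 4, align 4) → ends 104
prio at 104 (size 2, align 2) → ends 106
pad 6 to align 8 for refcount
refcount at 112 (size 8, align 8) → ends 120
uid at 120 (size 2, align 2) → ends 122
state at 122 (size 1, align 1) → ends 123
tail pad 5 to reach multiple of 8
total 128 bytes, alignment 8
— Vec32 —
pid at 0 (size 19, align 1) → ends 19
pad 1 to align 2 for prio
prio at 20 (size 2, align 2) → ends 22
uid at 22 (size 2, align 2) → ends 24
rss at 24 (size 4, align 4) → ends 28
pad 4 to align 8 for start_time
start_time at 32 (size 8, align 8) → ends 40
refcount at 40 (size 8, align 8) → ends 48
state at 48 (size 1, align 1) → ends 49
pad 7 to align 8 for lock
lock at 56 (size 16, align 8) → ends 72
gid at 72 (size 4, align 4) → ends 76
cpu at 76 (size 44, align 4) → ends 120
total 120 bytes, alignment 8
128 − 120 = 8

8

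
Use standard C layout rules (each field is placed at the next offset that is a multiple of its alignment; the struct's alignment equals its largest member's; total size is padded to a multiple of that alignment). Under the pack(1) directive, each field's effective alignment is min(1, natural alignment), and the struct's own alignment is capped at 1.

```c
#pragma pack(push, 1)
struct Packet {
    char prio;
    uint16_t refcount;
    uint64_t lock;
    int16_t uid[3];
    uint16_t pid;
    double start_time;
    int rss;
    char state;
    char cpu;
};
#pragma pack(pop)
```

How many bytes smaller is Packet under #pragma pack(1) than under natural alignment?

7

natural layout:
  prio at 0 (size 1, align 1) → ends 1
  pad 1 to align 2 for refcount
  refcount at 2 (size 2, align 2) → ends 4
  pad 4 to align 8 for lock
  lock at 8 (size 8, align 8) → ends 16
  uid at 16 (size 6, align 2) → ends 22
  pid at 22 (size 2, align 2) → ends 24
  start_time at 24 (size 8, align 8) → ends 32
  rss at 32 (size 4, align 4) → ends 36
  state at 36 (size 1, align 1) → ends 37
  cpu at 37 (size 1, align 1) → ends 38
  tail pad 2 to reach multiple of 8
  total 40 bytes, alignment 8
packed(1) layout:
  prio at 0 (size 1, align 1) → ends 1
  refcount at 1 (size 2, align 1) → ends 3
  lock at 3 (size 8, align 1) → ends 11
  uid at 11 (size 6, align 1) → ends 17
  pid at 17 (size 2, align 1) → ends 19
  start_time at 19 (size 8, align 1) → ends 27
  rss at 27 (size 4, align 1) → ends 31
  state at 31 (size 1, align 1) → ends 32
  cpu at 32 (size 1, align 1) → ends 33
  total 33 bytes, alignment 1
40 − 33 = 7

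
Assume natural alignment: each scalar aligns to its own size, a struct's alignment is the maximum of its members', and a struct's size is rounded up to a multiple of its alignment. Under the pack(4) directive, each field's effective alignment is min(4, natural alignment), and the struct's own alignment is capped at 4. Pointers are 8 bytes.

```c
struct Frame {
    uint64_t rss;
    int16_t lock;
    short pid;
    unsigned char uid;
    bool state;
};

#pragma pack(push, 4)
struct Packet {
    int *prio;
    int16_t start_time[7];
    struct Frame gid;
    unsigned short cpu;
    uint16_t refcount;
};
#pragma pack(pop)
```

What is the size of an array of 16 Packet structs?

704

Frame: 0..8  rss  (8B, 8-aligned); 8..10  lock  (2B, 2-aligned); 10..12  pid  (2B, 2-aligned); 12..13  uid  (1B, 1-aligned); 13..14  state  (1B, 1-aligned); 14..16  -- tail padding (2B); sizeof = 16, alignof = 8
0..8  prio  (8B, 4-aligned)
8..22  start_time  (14B, 2-aligned)
22..24  -- padding (2B)
24..40  gid  (16B, 4-aligned)
40..42  cpu  (2B, 2-aligned)
42..44  refcount  (2B, 2-aligned)
sizeof = 44, alignof = 4
array of 16: 16 × 44 = 704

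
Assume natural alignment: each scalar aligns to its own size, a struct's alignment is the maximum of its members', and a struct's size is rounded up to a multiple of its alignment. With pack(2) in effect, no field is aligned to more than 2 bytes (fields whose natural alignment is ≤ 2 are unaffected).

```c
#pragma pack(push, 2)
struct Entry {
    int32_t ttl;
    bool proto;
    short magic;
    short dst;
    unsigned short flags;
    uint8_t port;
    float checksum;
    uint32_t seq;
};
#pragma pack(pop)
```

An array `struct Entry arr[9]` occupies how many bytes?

198

0..4  ttl  (4B, 2-aligned)
4..5  proto  (1B, 1-aligned)
5..6  -- padding (1B)
6..8  magic  (2B, 2-aligned)
8..10  dst  (2B, 2-aligned)
10..12  flags  (2B, 2-aligned)
12..13  port  (1B, 1-aligned)
13..14  -- padding (1B)
14..18  checksum  (4B, 2-aligned)
18..22  seq  (4B, 2-aligned)
sizeof = 22, alignof = 2
array of 9: 9 × 22 = 198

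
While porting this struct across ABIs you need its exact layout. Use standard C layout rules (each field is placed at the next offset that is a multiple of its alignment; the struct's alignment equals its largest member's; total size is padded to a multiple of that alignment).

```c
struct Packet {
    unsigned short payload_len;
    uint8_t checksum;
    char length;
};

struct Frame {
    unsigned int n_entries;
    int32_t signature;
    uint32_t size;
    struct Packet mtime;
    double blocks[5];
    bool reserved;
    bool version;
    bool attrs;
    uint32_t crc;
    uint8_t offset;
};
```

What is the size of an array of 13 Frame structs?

Packet: payload_len at 0 (size 2, align 2) → ends 2; checksum at 2 (size 1, align 1) → ends 3; length at 3 (size 1, align 1) → ends 4; total 4 bytes, alignment 2
n_entries at 0 (size 4, align 4) → ends 4
signature at 4 (size 4, align 4) → ends 8
size at 8 (size 4, align 4) → ends 12
mtime at 12 (size 4, align 2) → ends 16
blocks at 16 (size 40, align 8) → ends 56
reserved at 56 (size 1, align 1) → ends 57
version at 57 (size 1, align 1) → ends 58
attrs at 58 (size 1, align 1) → ends 59
pad 1 to align 4 for crc
crc at 60 (size 4, align 4) → ends 64
offset at 64 (size 1, align 1) → ends 65
tail pad 7 to reach multiple of 8
total 72 bytes, alignment 8
array of 13: 13 × 72 = 936

936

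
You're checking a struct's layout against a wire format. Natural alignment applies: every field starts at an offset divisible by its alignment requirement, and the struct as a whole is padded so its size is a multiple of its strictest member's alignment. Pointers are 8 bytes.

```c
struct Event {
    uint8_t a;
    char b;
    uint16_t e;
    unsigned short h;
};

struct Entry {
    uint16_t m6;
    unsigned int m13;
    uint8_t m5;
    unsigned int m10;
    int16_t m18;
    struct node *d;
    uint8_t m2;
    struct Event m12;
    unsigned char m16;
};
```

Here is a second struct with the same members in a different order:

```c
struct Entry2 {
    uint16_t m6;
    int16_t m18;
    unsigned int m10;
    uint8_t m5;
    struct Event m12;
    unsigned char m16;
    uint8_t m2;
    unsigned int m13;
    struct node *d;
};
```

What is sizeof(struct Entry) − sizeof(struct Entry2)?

Event: a at 0 (size 1, align 1) → ends 1; b at 1 (size 1, align 1) → ends 2; e at 2 (size 2, align 2) → ends 4; h at 4 (size 2, align 2) → ends 6; total 6 bytes, alignment 2
m6 at 0 (size 2, align 2) → ends 2
pad 2 to align 4 for m13
m13 at 4 (size 4, align 4) → ends 8
m5 at 8 (size 1, align 1) → ends 9
pad 3 to align 4 for m10
m10 at 12 (size 4, align 4) → ends 16
m18 at 16 (size 2, align 2) → ends 18
pad 6 to align 8 for d
d at 24 (size 8, align 8) → ends 32
m2 at 32 (size 1, align 1) → ends 33
pad 1 to align 2 for m12
m12 at 34 (size 6, align 2) → ends 40
m16 at 40 (size 1, align 1) → ends 41
tail pad 7 to reach multiple of 8
total 48 bytes, alignment 8
— Entry2 —
m6 at 0 (size 2, align 2) → ends 2
m18 at 2 (size 2, align 2) → ends 4
m10 at 4 (size 4, align 4) → ends 8
m5 at 8 (size 1, align 1) → ends 9
pad 1 to align 2 for m12
m12 at 10 (size 6, align 2) → ends 16
m16 at 16 (size 1, align 1) → ends 17
m2 at 17 (size 1, align 1) → ends 18
pad 2 to align 4 for m13
m13 at 20 (size 4, align 4) → ends 24
d at 24 (size 8, align 8) → ends 32
total 32 bytes, alignment 8
48 − 32 = 16

16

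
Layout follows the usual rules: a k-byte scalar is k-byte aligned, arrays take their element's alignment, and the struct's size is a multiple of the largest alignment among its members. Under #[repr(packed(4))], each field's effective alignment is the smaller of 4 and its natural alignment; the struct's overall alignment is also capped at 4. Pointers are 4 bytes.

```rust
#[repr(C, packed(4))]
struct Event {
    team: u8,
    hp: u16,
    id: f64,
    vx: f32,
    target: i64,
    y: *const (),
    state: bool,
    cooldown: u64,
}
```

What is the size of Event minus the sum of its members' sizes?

4

0..1  team  (1B, 1-aligned)
1..2  -- padding (1B)
2..4  hp  (2B, 2-aligned)
4..12  id  (8B, 4-aligned)
12..16  vx  (4B, 4-aligned)
16..24  target  (8B, 4-aligned)
24..28  y  (4B, 4-aligned)
28..29  state  (1B, 1-aligned)
29..32  -- padding (3B)
32..40  cooldown  (8B, 4-aligned)
sizeof = 40, alignof = 4
data bytes 36, size 40 → padding 4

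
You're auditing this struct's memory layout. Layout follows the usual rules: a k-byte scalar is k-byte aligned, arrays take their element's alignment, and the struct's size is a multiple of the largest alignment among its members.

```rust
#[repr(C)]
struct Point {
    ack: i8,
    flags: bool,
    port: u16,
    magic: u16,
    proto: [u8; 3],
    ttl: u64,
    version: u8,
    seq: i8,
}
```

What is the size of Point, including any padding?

0..1  ack  (1B, 1-aligned)
1..2  flags  (1B, 1-aligned)
2..4  port  (2B, 2-aligned)
4..6  magic  (2B, 2-aligned)
6..9  proto  (3B, 1-aligned)
9..16  -- padding (7B)
16..24  ttl  (8B, 8-aligned)
24..25  version  (1B, 1-aligned)
25..26  seq  (1B, 1-aligned)
26..32  -- tail padding (6B)
sizeof = 32, alignof = 8

32 bytes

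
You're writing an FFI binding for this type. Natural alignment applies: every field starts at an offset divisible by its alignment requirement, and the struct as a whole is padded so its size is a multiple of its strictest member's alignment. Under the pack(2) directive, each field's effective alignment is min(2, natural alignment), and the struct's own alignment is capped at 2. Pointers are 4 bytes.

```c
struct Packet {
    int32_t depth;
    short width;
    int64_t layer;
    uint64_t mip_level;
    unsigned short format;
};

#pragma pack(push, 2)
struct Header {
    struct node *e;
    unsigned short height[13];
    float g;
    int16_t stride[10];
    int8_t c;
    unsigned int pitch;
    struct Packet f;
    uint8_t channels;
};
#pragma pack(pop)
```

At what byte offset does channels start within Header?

Packet: @0: depth [4B, align 4] → 4; @4: width [2B, align 2] → 6; +2 pad (align 8); @8: layer [8B, align 8] → 16; @16: mip_level [8B, align 8] → 24; @24: format [2B, align 2] → 26; +6 tail pad (align 8); size 32, align 8
@0: e [4B, align 2] → 4
@4: height [26B, align 2] → 30
@30: g [4B, align 2] → 34
@34: stride [20B, align 2] → 54
@54: c [1B, align 1] → 55
+1 pad (align 2)
@56: pitch [4B, align 2] → 60
@60: f [32B, align 2] → 92
@92: channels [1B, align 1] → 93

92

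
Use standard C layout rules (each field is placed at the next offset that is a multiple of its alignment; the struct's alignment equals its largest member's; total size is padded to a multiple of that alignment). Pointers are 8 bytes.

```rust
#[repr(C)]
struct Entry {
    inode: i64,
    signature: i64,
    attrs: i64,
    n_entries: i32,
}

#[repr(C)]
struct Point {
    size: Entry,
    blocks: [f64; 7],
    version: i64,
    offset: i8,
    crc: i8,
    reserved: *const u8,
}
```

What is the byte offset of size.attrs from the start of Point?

Entry: inode at 0 (size 8, align 8) → ends 8; signature at 8 (size 8, align 8) → ends 16; attrs at 16 (size 8, align 8) → ends 24; n_entries at 24 (size 4, align 4) → ends 28; tail pad 4 to reach multiple of 8; total 32 bytes, alignment 8
size at 0 (size 32, align 8) → ends 32
within Entry: attrs at 16
0 + 16 = 16

16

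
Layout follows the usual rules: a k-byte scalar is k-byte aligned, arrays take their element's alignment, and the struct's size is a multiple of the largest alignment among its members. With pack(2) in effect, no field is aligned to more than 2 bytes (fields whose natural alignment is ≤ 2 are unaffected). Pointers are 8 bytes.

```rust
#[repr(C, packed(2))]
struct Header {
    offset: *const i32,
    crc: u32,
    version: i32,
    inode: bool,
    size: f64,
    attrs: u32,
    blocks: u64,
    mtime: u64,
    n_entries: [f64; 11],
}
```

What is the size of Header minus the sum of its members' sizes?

1

@0: offset [8B, align 2] → 8
@8: crc [4B, align 2] → 12
@12: version [4B, align 2] → 16
@16: inode [1B, align 1] → 17
+1 pad (align 2)
@18: size [8B, align 2] → 26
@26: attrs [4B, align 2] → 30
@30: blocks [8B, align 2] → 38
@38: mtime [8B, align 2] → 46
@46: n_entries [88B, align 2] → 134
size 134, align 2
data bytes 133, size 134 → padding 1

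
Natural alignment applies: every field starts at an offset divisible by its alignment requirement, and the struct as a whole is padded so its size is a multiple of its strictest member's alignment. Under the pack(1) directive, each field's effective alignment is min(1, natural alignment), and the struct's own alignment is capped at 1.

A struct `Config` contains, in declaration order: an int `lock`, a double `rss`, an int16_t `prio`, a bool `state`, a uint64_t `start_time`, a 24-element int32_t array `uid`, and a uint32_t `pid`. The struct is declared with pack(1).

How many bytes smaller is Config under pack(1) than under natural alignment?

13

natural layout:
  0..4  lock  (4B, 4-aligned)
  4..8  -- padding (4B)
  8..16  rss  (8B, 8-aligned)
  16..18  prio  (2B, 2-aligned)
  18..19  state  (1B, 1-aligned)
  19..24  -- padding (5B)
  24..32  start_time  (8B, 8-aligned)
  32..128  uid  (96B, 4-aligned)
  128..132  pid  (4B, 4-aligned)
  132..136  -- tail padding (4B)
  sizeof = 136, alignof = 8
packed(1) layout:
  0..4  lock  (4B, 1-aligned)
  4..12  rss  (8B, 1-aligned)
  12..14  prio  (2B, 1-aligned)
  14..15  state  (1B, 1-aligned)
  15..23  start_time  (8B, 1-aligned)
  23..119  uid  (96B, 1-aligned)
  119..123  pid  (4B, 1-aligned)
  sizeof = 123, alignof = 1
136 − 123 = 13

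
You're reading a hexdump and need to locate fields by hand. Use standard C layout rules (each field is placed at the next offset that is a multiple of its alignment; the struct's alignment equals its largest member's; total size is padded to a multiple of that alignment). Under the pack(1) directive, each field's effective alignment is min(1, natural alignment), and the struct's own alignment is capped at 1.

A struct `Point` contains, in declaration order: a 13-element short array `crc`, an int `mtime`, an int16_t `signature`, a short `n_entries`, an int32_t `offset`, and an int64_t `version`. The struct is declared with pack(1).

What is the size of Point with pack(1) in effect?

crc at 0 (size 26, align 1) → ends 26
mtime at 26 (size 4, align 1) → ends 30
signature at 30 (size 2, align 1) → ends 32
n_entries at 32 (size 2, align 1) → ends 34
offset at 34 (size 4, align 1) → ends 38
version at 38 (size 8, align 1) → ends 46
total 46 bytes, alignment 1

46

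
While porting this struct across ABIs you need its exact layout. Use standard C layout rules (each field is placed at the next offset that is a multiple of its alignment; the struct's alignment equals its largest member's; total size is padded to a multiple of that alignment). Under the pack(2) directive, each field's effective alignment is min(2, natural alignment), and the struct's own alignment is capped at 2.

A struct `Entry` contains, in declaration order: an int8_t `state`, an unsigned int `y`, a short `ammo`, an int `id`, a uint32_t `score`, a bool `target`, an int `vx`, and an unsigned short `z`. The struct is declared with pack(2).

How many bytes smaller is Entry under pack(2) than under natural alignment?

8

natural layout:
  0..1  state  (1B, 1-aligned)
  1..4  -- padding (3B)
  4..8  y  (4B, 4-aligned)
  8..10  ammo  (2B, 2-aligned)
  10..12  -- padding (2B)
  12..16  id  (4B, 4-aligned)
  16..20  score  (4B, 4-aligned)
  20..21  target  (1B, 1-aligned)
  21..24  -- padding (3B)
  24..28  vx  (4B, 4-aligned)
  28..30  z  (2B, 2-aligned)
  30..32  -- tail padding (2B)
  sizeof = 32, alignof = 4
packed(2) layout:
  0..1  state  (1B, 1-aligned)
  1..2  -- padding (1B)
  2..6  y  (4B, 2-aligned)
  6..8  ammo  (2B, 2-aligned)
  8..12  id  (4B, 2-aligned)
  12..16  score  (4B, 2-aligned)
  16..17  target  (1B, 1-aligned)
  17..18  -- padding (1B)
  18..22  vx  (4B, 2-aligned)
  22..24  z  (2B, 2-aligned)
  sizeof = 24, alignof = 2
32 − 24 = 8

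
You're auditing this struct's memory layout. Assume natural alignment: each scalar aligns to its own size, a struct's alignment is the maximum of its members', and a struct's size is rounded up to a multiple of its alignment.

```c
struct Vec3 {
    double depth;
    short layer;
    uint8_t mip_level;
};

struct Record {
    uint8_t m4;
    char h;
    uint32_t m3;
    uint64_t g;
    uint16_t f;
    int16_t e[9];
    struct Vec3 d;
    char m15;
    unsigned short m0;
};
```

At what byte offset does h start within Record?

1

Vec3: depth at 0 (size 8, align 8) → ends 8; layer at 8 (size 2, align 2) → ends 10; mip_level at 10 (size 1, align 1) → ends 11; tail pad 5 to reach multiple of 8; total 16 bytes, alignment 8
m4 at 0 (size 1, align 1) → ends 1
h at 1 (size 1, align 1) → ends 2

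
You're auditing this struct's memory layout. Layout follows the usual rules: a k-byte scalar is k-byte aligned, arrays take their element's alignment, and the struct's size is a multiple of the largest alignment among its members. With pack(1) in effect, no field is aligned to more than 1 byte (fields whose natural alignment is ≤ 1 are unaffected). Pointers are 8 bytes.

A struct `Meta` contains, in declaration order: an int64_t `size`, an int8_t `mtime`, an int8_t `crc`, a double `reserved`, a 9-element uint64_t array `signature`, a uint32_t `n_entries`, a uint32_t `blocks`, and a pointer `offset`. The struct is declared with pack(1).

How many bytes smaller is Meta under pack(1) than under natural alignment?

6

natural layout:
  @0: size [8B, align 8] → 8
  @8: mtime [1B, align 1] → 9
  @9: crc [1B, align 1] → 10
  +6 pad (align 8)
  @16: reserved [8B, align 8] → 24
  @24: signature [72B, align 8] → 96
  @96: n_entries [4B, align 4] → 100
  @100: blocks [4B, align 4] → 104
  @104: offset [8B, align 8] → 112
  size 112, align 8
packed(1) layout:
  @0: size [8B, align 1] → 8
  @8: mtime [1B, align 1] → 9
  @9: crc [1B, align 1] → 10
  @10: reserved [8B, align 1] → 18
  @18: signature [72B, align 1] → 90
  @90: n_entries [4B, align 1] → 94
  @94: blocks [4B, align 1] → 98
  @98: offset [8B, align 1] → 106
  size 106, align 1
112 − 106 = 6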